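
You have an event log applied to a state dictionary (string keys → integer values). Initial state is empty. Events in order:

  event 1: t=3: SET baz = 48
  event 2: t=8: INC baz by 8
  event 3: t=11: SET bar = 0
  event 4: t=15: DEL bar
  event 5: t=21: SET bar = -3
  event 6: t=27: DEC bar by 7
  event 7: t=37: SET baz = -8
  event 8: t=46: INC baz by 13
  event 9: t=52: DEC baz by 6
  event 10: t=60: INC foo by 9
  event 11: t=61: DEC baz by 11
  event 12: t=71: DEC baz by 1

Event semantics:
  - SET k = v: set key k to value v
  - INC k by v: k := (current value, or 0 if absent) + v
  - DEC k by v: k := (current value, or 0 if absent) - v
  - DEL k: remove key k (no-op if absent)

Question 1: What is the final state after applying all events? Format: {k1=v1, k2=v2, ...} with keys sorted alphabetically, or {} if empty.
Answer: {bar=-10, baz=-13, foo=9}

Derivation:
  after event 1 (t=3: SET baz = 48): {baz=48}
  after event 2 (t=8: INC baz by 8): {baz=56}
  after event 3 (t=11: SET bar = 0): {bar=0, baz=56}
  after event 4 (t=15: DEL bar): {baz=56}
  after event 5 (t=21: SET bar = -3): {bar=-3, baz=56}
  after event 6 (t=27: DEC bar by 7): {bar=-10, baz=56}
  after event 7 (t=37: SET baz = -8): {bar=-10, baz=-8}
  after event 8 (t=46: INC baz by 13): {bar=-10, baz=5}
  after event 9 (t=52: DEC baz by 6): {bar=-10, baz=-1}
  after event 10 (t=60: INC foo by 9): {bar=-10, baz=-1, foo=9}
  after event 11 (t=61: DEC baz by 11): {bar=-10, baz=-12, foo=9}
  after event 12 (t=71: DEC baz by 1): {bar=-10, baz=-13, foo=9}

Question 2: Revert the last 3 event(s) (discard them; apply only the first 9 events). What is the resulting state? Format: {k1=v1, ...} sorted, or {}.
Keep first 9 events (discard last 3):
  after event 1 (t=3: SET baz = 48): {baz=48}
  after event 2 (t=8: INC baz by 8): {baz=56}
  after event 3 (t=11: SET bar = 0): {bar=0, baz=56}
  after event 4 (t=15: DEL bar): {baz=56}
  after event 5 (t=21: SET bar = -3): {bar=-3, baz=56}
  after event 6 (t=27: DEC bar by 7): {bar=-10, baz=56}
  after event 7 (t=37: SET baz = -8): {bar=-10, baz=-8}
  after event 8 (t=46: INC baz by 13): {bar=-10, baz=5}
  after event 9 (t=52: DEC baz by 6): {bar=-10, baz=-1}

Answer: {bar=-10, baz=-1}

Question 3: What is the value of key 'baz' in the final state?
Answer: -13

Derivation:
Track key 'baz' through all 12 events:
  event 1 (t=3: SET baz = 48): baz (absent) -> 48
  event 2 (t=8: INC baz by 8): baz 48 -> 56
  event 3 (t=11: SET bar = 0): baz unchanged
  event 4 (t=15: DEL bar): baz unchanged
  event 5 (t=21: SET bar = -3): baz unchanged
  event 6 (t=27: DEC bar by 7): baz unchanged
  event 7 (t=37: SET baz = -8): baz 56 -> -8
  event 8 (t=46: INC baz by 13): baz -8 -> 5
  event 9 (t=52: DEC baz by 6): baz 5 -> -1
  event 10 (t=60: INC foo by 9): baz unchanged
  event 11 (t=61: DEC baz by 11): baz -1 -> -12
  event 12 (t=71: DEC baz by 1): baz -12 -> -13
Final: baz = -13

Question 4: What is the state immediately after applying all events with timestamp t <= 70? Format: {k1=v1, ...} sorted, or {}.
Answer: {bar=-10, baz=-12, foo=9}

Derivation:
Apply events with t <= 70 (11 events):
  after event 1 (t=3: SET baz = 48): {baz=48}
  after event 2 (t=8: INC baz by 8): {baz=56}
  after event 3 (t=11: SET bar = 0): {bar=0, baz=56}
  after event 4 (t=15: DEL bar): {baz=56}
  after event 5 (t=21: SET bar = -3): {bar=-3, baz=56}
  after event 6 (t=27: DEC bar by 7): {bar=-10, baz=56}
  after event 7 (t=37: SET baz = -8): {bar=-10, baz=-8}
  after event 8 (t=46: INC baz by 13): {bar=-10, baz=5}
  after event 9 (t=52: DEC baz by 6): {bar=-10, baz=-1}
  after event 10 (t=60: INC foo by 9): {bar=-10, baz=-1, foo=9}
  after event 11 (t=61: DEC baz by 11): {bar=-10, baz=-12, foo=9}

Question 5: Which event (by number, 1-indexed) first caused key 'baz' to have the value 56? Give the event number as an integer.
Looking for first event where baz becomes 56:
  event 1: baz = 48
  event 2: baz 48 -> 56  <-- first match

Answer: 2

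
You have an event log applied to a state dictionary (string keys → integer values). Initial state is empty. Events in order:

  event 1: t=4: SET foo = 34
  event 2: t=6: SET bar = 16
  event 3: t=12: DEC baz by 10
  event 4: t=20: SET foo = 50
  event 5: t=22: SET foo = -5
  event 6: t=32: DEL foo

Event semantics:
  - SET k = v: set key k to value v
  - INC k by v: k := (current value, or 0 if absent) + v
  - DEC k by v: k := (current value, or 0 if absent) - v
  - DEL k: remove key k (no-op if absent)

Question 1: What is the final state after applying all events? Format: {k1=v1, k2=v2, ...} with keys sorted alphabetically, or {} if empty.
  after event 1 (t=4: SET foo = 34): {foo=34}
  after event 2 (t=6: SET bar = 16): {bar=16, foo=34}
  after event 3 (t=12: DEC baz by 10): {bar=16, baz=-10, foo=34}
  after event 4 (t=20: SET foo = 50): {bar=16, baz=-10, foo=50}
  after event 5 (t=22: SET foo = -5): {bar=16, baz=-10, foo=-5}
  after event 6 (t=32: DEL foo): {bar=16, baz=-10}

Answer: {bar=16, baz=-10}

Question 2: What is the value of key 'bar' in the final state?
Answer: 16

Derivation:
Track key 'bar' through all 6 events:
  event 1 (t=4: SET foo = 34): bar unchanged
  event 2 (t=6: SET bar = 16): bar (absent) -> 16
  event 3 (t=12: DEC baz by 10): bar unchanged
  event 4 (t=20: SET foo = 50): bar unchanged
  event 5 (t=22: SET foo = -5): bar unchanged
  event 6 (t=32: DEL foo): bar unchanged
Final: bar = 16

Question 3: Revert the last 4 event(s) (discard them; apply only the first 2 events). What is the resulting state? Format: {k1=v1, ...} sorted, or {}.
Answer: {bar=16, foo=34}

Derivation:
Keep first 2 events (discard last 4):
  after event 1 (t=4: SET foo = 34): {foo=34}
  after event 2 (t=6: SET bar = 16): {bar=16, foo=34}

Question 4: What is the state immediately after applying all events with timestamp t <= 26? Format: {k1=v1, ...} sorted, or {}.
Apply events with t <= 26 (5 events):
  after event 1 (t=4: SET foo = 34): {foo=34}
  after event 2 (t=6: SET bar = 16): {bar=16, foo=34}
  after event 3 (t=12: DEC baz by 10): {bar=16, baz=-10, foo=34}
  after event 4 (t=20: SET foo = 50): {bar=16, baz=-10, foo=50}
  after event 5 (t=22: SET foo = -5): {bar=16, baz=-10, foo=-5}

Answer: {bar=16, baz=-10, foo=-5}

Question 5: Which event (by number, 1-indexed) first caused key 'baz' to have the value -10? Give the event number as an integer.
Answer: 3

Derivation:
Looking for first event where baz becomes -10:
  event 3: baz (absent) -> -10  <-- first match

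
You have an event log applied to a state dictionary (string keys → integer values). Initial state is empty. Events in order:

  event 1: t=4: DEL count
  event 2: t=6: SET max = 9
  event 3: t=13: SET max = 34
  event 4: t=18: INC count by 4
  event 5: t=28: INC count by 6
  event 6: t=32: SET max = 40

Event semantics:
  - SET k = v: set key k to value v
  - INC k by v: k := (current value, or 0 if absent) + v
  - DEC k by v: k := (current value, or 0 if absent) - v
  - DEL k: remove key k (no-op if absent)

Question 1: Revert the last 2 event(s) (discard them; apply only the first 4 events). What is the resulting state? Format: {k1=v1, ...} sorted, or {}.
Keep first 4 events (discard last 2):
  after event 1 (t=4: DEL count): {}
  after event 2 (t=6: SET max = 9): {max=9}
  after event 3 (t=13: SET max = 34): {max=34}
  after event 4 (t=18: INC count by 4): {count=4, max=34}

Answer: {count=4, max=34}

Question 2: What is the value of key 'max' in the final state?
Track key 'max' through all 6 events:
  event 1 (t=4: DEL count): max unchanged
  event 2 (t=6: SET max = 9): max (absent) -> 9
  event 3 (t=13: SET max = 34): max 9 -> 34
  event 4 (t=18: INC count by 4): max unchanged
  event 5 (t=28: INC count by 6): max unchanged
  event 6 (t=32: SET max = 40): max 34 -> 40
Final: max = 40

Answer: 40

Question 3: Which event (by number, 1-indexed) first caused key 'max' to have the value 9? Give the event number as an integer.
Looking for first event where max becomes 9:
  event 2: max (absent) -> 9  <-- first match

Answer: 2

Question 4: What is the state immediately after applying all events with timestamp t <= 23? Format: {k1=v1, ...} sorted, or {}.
Answer: {count=4, max=34}

Derivation:
Apply events with t <= 23 (4 events):
  after event 1 (t=4: DEL count): {}
  after event 2 (t=6: SET max = 9): {max=9}
  after event 3 (t=13: SET max = 34): {max=34}
  after event 4 (t=18: INC count by 4): {count=4, max=34}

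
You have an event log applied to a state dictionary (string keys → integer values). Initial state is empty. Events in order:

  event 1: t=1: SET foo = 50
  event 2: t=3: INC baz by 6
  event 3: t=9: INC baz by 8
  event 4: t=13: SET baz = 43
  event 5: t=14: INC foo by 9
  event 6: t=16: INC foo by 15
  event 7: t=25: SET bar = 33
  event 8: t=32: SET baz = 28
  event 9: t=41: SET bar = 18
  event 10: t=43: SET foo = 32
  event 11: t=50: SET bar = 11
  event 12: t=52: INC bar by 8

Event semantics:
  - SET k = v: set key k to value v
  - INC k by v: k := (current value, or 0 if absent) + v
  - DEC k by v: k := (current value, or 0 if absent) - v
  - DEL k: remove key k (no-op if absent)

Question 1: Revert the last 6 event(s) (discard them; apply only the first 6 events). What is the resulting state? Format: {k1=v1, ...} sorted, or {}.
Answer: {baz=43, foo=74}

Derivation:
Keep first 6 events (discard last 6):
  after event 1 (t=1: SET foo = 50): {foo=50}
  after event 2 (t=3: INC baz by 6): {baz=6, foo=50}
  after event 3 (t=9: INC baz by 8): {baz=14, foo=50}
  after event 4 (t=13: SET baz = 43): {baz=43, foo=50}
  after event 5 (t=14: INC foo by 9): {baz=43, foo=59}
  after event 6 (t=16: INC foo by 15): {baz=43, foo=74}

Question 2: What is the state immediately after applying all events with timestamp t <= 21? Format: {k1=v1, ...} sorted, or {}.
Apply events with t <= 21 (6 events):
  after event 1 (t=1: SET foo = 50): {foo=50}
  after event 2 (t=3: INC baz by 6): {baz=6, foo=50}
  after event 3 (t=9: INC baz by 8): {baz=14, foo=50}
  after event 4 (t=13: SET baz = 43): {baz=43, foo=50}
  after event 5 (t=14: INC foo by 9): {baz=43, foo=59}
  after event 6 (t=16: INC foo by 15): {baz=43, foo=74}

Answer: {baz=43, foo=74}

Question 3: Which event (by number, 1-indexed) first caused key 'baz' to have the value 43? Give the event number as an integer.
Looking for first event where baz becomes 43:
  event 2: baz = 6
  event 3: baz = 14
  event 4: baz 14 -> 43  <-- first match

Answer: 4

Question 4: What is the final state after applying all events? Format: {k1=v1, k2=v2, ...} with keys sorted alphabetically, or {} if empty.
  after event 1 (t=1: SET foo = 50): {foo=50}
  after event 2 (t=3: INC baz by 6): {baz=6, foo=50}
  after event 3 (t=9: INC baz by 8): {baz=14, foo=50}
  after event 4 (t=13: SET baz = 43): {baz=43, foo=50}
  after event 5 (t=14: INC foo by 9): {baz=43, foo=59}
  after event 6 (t=16: INC foo by 15): {baz=43, foo=74}
  after event 7 (t=25: SET bar = 33): {bar=33, baz=43, foo=74}
  after event 8 (t=32: SET baz = 28): {bar=33, baz=28, foo=74}
  after event 9 (t=41: SET bar = 18): {bar=18, baz=28, foo=74}
  after event 10 (t=43: SET foo = 32): {bar=18, baz=28, foo=32}
  after event 11 (t=50: SET bar = 11): {bar=11, baz=28, foo=32}
  after event 12 (t=52: INC bar by 8): {bar=19, baz=28, foo=32}

Answer: {bar=19, baz=28, foo=32}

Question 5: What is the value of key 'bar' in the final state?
Track key 'bar' through all 12 events:
  event 1 (t=1: SET foo = 50): bar unchanged
  event 2 (t=3: INC baz by 6): bar unchanged
  event 3 (t=9: INC baz by 8): bar unchanged
  event 4 (t=13: SET baz = 43): bar unchanged
  event 5 (t=14: INC foo by 9): bar unchanged
  event 6 (t=16: INC foo by 15): bar unchanged
  event 7 (t=25: SET bar = 33): bar (absent) -> 33
  event 8 (t=32: SET baz = 28): bar unchanged
  event 9 (t=41: SET bar = 18): bar 33 -> 18
  event 10 (t=43: SET foo = 32): bar unchanged
  event 11 (t=50: SET bar = 11): bar 18 -> 11
  event 12 (t=52: INC bar by 8): bar 11 -> 19
Final: bar = 19

Answer: 19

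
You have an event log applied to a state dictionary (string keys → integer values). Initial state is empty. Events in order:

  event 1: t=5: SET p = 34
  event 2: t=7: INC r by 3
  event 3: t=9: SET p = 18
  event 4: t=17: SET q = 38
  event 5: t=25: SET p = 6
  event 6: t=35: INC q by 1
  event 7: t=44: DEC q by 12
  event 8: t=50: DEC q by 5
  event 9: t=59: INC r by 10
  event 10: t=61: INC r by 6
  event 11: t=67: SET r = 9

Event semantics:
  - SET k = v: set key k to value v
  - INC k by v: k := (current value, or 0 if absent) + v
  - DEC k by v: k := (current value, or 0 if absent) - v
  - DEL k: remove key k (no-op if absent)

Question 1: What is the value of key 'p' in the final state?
Track key 'p' through all 11 events:
  event 1 (t=5: SET p = 34): p (absent) -> 34
  event 2 (t=7: INC r by 3): p unchanged
  event 3 (t=9: SET p = 18): p 34 -> 18
  event 4 (t=17: SET q = 38): p unchanged
  event 5 (t=25: SET p = 6): p 18 -> 6
  event 6 (t=35: INC q by 1): p unchanged
  event 7 (t=44: DEC q by 12): p unchanged
  event 8 (t=50: DEC q by 5): p unchanged
  event 9 (t=59: INC r by 10): p unchanged
  event 10 (t=61: INC r by 6): p unchanged
  event 11 (t=67: SET r = 9): p unchanged
Final: p = 6

Answer: 6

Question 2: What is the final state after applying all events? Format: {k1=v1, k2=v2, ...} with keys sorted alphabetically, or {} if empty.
Answer: {p=6, q=22, r=9}

Derivation:
  after event 1 (t=5: SET p = 34): {p=34}
  after event 2 (t=7: INC r by 3): {p=34, r=3}
  after event 3 (t=9: SET p = 18): {p=18, r=3}
  after event 4 (t=17: SET q = 38): {p=18, q=38, r=3}
  after event 5 (t=25: SET p = 6): {p=6, q=38, r=3}
  after event 6 (t=35: INC q by 1): {p=6, q=39, r=3}
  after event 7 (t=44: DEC q by 12): {p=6, q=27, r=3}
  after event 8 (t=50: DEC q by 5): {p=6, q=22, r=3}
  after event 9 (t=59: INC r by 10): {p=6, q=22, r=13}
  after event 10 (t=61: INC r by 6): {p=6, q=22, r=19}
  after event 11 (t=67: SET r = 9): {p=6, q=22, r=9}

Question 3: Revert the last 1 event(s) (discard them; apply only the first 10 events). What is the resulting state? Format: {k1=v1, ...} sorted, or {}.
Keep first 10 events (discard last 1):
  after event 1 (t=5: SET p = 34): {p=34}
  after event 2 (t=7: INC r by 3): {p=34, r=3}
  after event 3 (t=9: SET p = 18): {p=18, r=3}
  after event 4 (t=17: SET q = 38): {p=18, q=38, r=3}
  after event 5 (t=25: SET p = 6): {p=6, q=38, r=3}
  after event 6 (t=35: INC q by 1): {p=6, q=39, r=3}
  after event 7 (t=44: DEC q by 12): {p=6, q=27, r=3}
  after event 8 (t=50: DEC q by 5): {p=6, q=22, r=3}
  after event 9 (t=59: INC r by 10): {p=6, q=22, r=13}
  after event 10 (t=61: INC r by 6): {p=6, q=22, r=19}

Answer: {p=6, q=22, r=19}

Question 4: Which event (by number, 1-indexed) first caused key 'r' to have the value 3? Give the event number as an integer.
Answer: 2

Derivation:
Looking for first event where r becomes 3:
  event 2: r (absent) -> 3  <-- first match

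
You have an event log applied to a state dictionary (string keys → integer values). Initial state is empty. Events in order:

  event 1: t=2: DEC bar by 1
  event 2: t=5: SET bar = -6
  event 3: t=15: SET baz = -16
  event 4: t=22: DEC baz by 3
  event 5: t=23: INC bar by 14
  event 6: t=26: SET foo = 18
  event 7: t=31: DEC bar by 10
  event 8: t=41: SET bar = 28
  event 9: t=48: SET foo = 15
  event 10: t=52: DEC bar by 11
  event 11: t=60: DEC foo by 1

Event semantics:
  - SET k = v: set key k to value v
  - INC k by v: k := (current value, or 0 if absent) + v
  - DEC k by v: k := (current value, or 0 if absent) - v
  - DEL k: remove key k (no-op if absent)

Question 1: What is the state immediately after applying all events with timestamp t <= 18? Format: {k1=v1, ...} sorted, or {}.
Apply events with t <= 18 (3 events):
  after event 1 (t=2: DEC bar by 1): {bar=-1}
  after event 2 (t=5: SET bar = -6): {bar=-6}
  after event 3 (t=15: SET baz = -16): {bar=-6, baz=-16}

Answer: {bar=-6, baz=-16}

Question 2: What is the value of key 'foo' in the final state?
Answer: 14

Derivation:
Track key 'foo' through all 11 events:
  event 1 (t=2: DEC bar by 1): foo unchanged
  event 2 (t=5: SET bar = -6): foo unchanged
  event 3 (t=15: SET baz = -16): foo unchanged
  event 4 (t=22: DEC baz by 3): foo unchanged
  event 5 (t=23: INC bar by 14): foo unchanged
  event 6 (t=26: SET foo = 18): foo (absent) -> 18
  event 7 (t=31: DEC bar by 10): foo unchanged
  event 8 (t=41: SET bar = 28): foo unchanged
  event 9 (t=48: SET foo = 15): foo 18 -> 15
  event 10 (t=52: DEC bar by 11): foo unchanged
  event 11 (t=60: DEC foo by 1): foo 15 -> 14
Final: foo = 14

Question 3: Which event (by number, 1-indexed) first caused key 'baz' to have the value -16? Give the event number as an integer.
Answer: 3

Derivation:
Looking for first event where baz becomes -16:
  event 3: baz (absent) -> -16  <-- first match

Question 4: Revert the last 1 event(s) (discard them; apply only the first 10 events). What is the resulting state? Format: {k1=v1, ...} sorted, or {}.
Keep first 10 events (discard last 1):
  after event 1 (t=2: DEC bar by 1): {bar=-1}
  after event 2 (t=5: SET bar = -6): {bar=-6}
  after event 3 (t=15: SET baz = -16): {bar=-6, baz=-16}
  after event 4 (t=22: DEC baz by 3): {bar=-6, baz=-19}
  after event 5 (t=23: INC bar by 14): {bar=8, baz=-19}
  after event 6 (t=26: SET foo = 18): {bar=8, baz=-19, foo=18}
  after event 7 (t=31: DEC bar by 10): {bar=-2, baz=-19, foo=18}
  after event 8 (t=41: SET bar = 28): {bar=28, baz=-19, foo=18}
  after event 9 (t=48: SET foo = 15): {bar=28, baz=-19, foo=15}
  after event 10 (t=52: DEC bar by 11): {bar=17, baz=-19, foo=15}

Answer: {bar=17, baz=-19, foo=15}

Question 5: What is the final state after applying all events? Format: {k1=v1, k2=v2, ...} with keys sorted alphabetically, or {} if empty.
Answer: {bar=17, baz=-19, foo=14}

Derivation:
  after event 1 (t=2: DEC bar by 1): {bar=-1}
  after event 2 (t=5: SET bar = -6): {bar=-6}
  after event 3 (t=15: SET baz = -16): {bar=-6, baz=-16}
  after event 4 (t=22: DEC baz by 3): {bar=-6, baz=-19}
  after event 5 (t=23: INC bar by 14): {bar=8, baz=-19}
  after event 6 (t=26: SET foo = 18): {bar=8, baz=-19, foo=18}
  after event 7 (t=31: DEC bar by 10): {bar=-2, baz=-19, foo=18}
  after event 8 (t=41: SET bar = 28): {bar=28, baz=-19, foo=18}
  after event 9 (t=48: SET foo = 15): {bar=28, baz=-19, foo=15}
  after event 10 (t=52: DEC bar by 11): {bar=17, baz=-19, foo=15}
  after event 11 (t=60: DEC foo by 1): {bar=17, baz=-19, foo=14}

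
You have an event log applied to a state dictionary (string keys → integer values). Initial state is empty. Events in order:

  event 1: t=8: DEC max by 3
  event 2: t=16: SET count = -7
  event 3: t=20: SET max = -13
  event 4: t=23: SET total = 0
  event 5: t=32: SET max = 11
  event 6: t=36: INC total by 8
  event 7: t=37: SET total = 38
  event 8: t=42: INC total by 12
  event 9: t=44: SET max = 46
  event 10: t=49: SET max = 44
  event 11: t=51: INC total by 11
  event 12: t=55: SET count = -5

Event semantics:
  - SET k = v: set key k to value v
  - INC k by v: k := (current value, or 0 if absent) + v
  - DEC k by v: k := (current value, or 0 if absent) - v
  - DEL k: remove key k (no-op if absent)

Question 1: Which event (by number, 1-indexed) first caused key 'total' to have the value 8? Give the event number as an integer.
Answer: 6

Derivation:
Looking for first event where total becomes 8:
  event 4: total = 0
  event 5: total = 0
  event 6: total 0 -> 8  <-- first match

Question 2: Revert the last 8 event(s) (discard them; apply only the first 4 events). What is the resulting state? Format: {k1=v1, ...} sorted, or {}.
Keep first 4 events (discard last 8):
  after event 1 (t=8: DEC max by 3): {max=-3}
  after event 2 (t=16: SET count = -7): {count=-7, max=-3}
  after event 3 (t=20: SET max = -13): {count=-7, max=-13}
  after event 4 (t=23: SET total = 0): {count=-7, max=-13, total=0}

Answer: {count=-7, max=-13, total=0}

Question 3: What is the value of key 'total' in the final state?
Answer: 61

Derivation:
Track key 'total' through all 12 events:
  event 1 (t=8: DEC max by 3): total unchanged
  event 2 (t=16: SET count = -7): total unchanged
  event 3 (t=20: SET max = -13): total unchanged
  event 4 (t=23: SET total = 0): total (absent) -> 0
  event 5 (t=32: SET max = 11): total unchanged
  event 6 (t=36: INC total by 8): total 0 -> 8
  event 7 (t=37: SET total = 38): total 8 -> 38
  event 8 (t=42: INC total by 12): total 38 -> 50
  event 9 (t=44: SET max = 46): total unchanged
  event 10 (t=49: SET max = 44): total unchanged
  event 11 (t=51: INC total by 11): total 50 -> 61
  event 12 (t=55: SET count = -5): total unchanged
Final: total = 61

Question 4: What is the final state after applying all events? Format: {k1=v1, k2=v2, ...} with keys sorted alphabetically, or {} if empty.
  after event 1 (t=8: DEC max by 3): {max=-3}
  after event 2 (t=16: SET count = -7): {count=-7, max=-3}
  after event 3 (t=20: SET max = -13): {count=-7, max=-13}
  after event 4 (t=23: SET total = 0): {count=-7, max=-13, total=0}
  after event 5 (t=32: SET max = 11): {count=-7, max=11, total=0}
  after event 6 (t=36: INC total by 8): {count=-7, max=11, total=8}
  after event 7 (t=37: SET total = 38): {count=-7, max=11, total=38}
  after event 8 (t=42: INC total by 12): {count=-7, max=11, total=50}
  after event 9 (t=44: SET max = 46): {count=-7, max=46, total=50}
  after event 10 (t=49: SET max = 44): {count=-7, max=44, total=50}
  after event 11 (t=51: INC total by 11): {count=-7, max=44, total=61}
  after event 12 (t=55: SET count = -5): {count=-5, max=44, total=61}

Answer: {count=-5, max=44, total=61}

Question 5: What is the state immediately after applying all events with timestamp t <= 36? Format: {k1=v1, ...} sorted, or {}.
Answer: {count=-7, max=11, total=8}

Derivation:
Apply events with t <= 36 (6 events):
  after event 1 (t=8: DEC max by 3): {max=-3}
  after event 2 (t=16: SET count = -7): {count=-7, max=-3}
  after event 3 (t=20: SET max = -13): {count=-7, max=-13}
  after event 4 (t=23: SET total = 0): {count=-7, max=-13, total=0}
  after event 5 (t=32: SET max = 11): {count=-7, max=11, total=0}
  after event 6 (t=36: INC total by 8): {count=-7, max=11, total=8}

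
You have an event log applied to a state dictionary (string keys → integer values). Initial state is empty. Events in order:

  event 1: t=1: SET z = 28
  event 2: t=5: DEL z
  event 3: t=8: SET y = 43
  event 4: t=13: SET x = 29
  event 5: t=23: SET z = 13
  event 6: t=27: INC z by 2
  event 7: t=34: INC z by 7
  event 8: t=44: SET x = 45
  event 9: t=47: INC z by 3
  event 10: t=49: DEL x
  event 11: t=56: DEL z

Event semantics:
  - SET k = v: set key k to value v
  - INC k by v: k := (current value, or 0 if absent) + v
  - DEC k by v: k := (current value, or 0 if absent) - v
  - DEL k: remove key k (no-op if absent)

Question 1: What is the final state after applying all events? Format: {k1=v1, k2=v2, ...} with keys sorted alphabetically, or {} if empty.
  after event 1 (t=1: SET z = 28): {z=28}
  after event 2 (t=5: DEL z): {}
  after event 3 (t=8: SET y = 43): {y=43}
  after event 4 (t=13: SET x = 29): {x=29, y=43}
  after event 5 (t=23: SET z = 13): {x=29, y=43, z=13}
  after event 6 (t=27: INC z by 2): {x=29, y=43, z=15}
  after event 7 (t=34: INC z by 7): {x=29, y=43, z=22}
  after event 8 (t=44: SET x = 45): {x=45, y=43, z=22}
  after event 9 (t=47: INC z by 3): {x=45, y=43, z=25}
  after event 10 (t=49: DEL x): {y=43, z=25}
  after event 11 (t=56: DEL z): {y=43}

Answer: {y=43}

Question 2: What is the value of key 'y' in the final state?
Track key 'y' through all 11 events:
  event 1 (t=1: SET z = 28): y unchanged
  event 2 (t=5: DEL z): y unchanged
  event 3 (t=8: SET y = 43): y (absent) -> 43
  event 4 (t=13: SET x = 29): y unchanged
  event 5 (t=23: SET z = 13): y unchanged
  event 6 (t=27: INC z by 2): y unchanged
  event 7 (t=34: INC z by 7): y unchanged
  event 8 (t=44: SET x = 45): y unchanged
  event 9 (t=47: INC z by 3): y unchanged
  event 10 (t=49: DEL x): y unchanged
  event 11 (t=56: DEL z): y unchanged
Final: y = 43

Answer: 43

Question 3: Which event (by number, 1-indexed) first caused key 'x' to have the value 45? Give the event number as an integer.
Looking for first event where x becomes 45:
  event 4: x = 29
  event 5: x = 29
  event 6: x = 29
  event 7: x = 29
  event 8: x 29 -> 45  <-- first match

Answer: 8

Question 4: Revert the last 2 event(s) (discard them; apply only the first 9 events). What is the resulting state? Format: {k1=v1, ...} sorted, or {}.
Keep first 9 events (discard last 2):
  after event 1 (t=1: SET z = 28): {z=28}
  after event 2 (t=5: DEL z): {}
  after event 3 (t=8: SET y = 43): {y=43}
  after event 4 (t=13: SET x = 29): {x=29, y=43}
  after event 5 (t=23: SET z = 13): {x=29, y=43, z=13}
  after event 6 (t=27: INC z by 2): {x=29, y=43, z=15}
  after event 7 (t=34: INC z by 7): {x=29, y=43, z=22}
  after event 8 (t=44: SET x = 45): {x=45, y=43, z=22}
  after event 9 (t=47: INC z by 3): {x=45, y=43, z=25}

Answer: {x=45, y=43, z=25}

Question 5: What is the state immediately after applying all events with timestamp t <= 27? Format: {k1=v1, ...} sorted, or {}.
Apply events with t <= 27 (6 events):
  after event 1 (t=1: SET z = 28): {z=28}
  after event 2 (t=5: DEL z): {}
  after event 3 (t=8: SET y = 43): {y=43}
  after event 4 (t=13: SET x = 29): {x=29, y=43}
  after event 5 (t=23: SET z = 13): {x=29, y=43, z=13}
  after event 6 (t=27: INC z by 2): {x=29, y=43, z=15}

Answer: {x=29, y=43, z=15}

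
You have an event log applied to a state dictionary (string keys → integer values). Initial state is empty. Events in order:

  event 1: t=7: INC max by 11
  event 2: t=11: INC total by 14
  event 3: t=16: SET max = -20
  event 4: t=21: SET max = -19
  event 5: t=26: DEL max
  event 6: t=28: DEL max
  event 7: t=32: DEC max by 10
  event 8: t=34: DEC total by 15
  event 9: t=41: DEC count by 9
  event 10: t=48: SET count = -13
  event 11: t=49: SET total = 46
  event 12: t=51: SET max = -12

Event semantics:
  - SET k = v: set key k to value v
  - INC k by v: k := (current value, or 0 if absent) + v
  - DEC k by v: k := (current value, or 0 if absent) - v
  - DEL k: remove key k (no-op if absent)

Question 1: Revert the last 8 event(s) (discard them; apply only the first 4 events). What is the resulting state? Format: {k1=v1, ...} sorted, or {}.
Answer: {max=-19, total=14}

Derivation:
Keep first 4 events (discard last 8):
  after event 1 (t=7: INC max by 11): {max=11}
  after event 2 (t=11: INC total by 14): {max=11, total=14}
  after event 3 (t=16: SET max = -20): {max=-20, total=14}
  after event 4 (t=21: SET max = -19): {max=-19, total=14}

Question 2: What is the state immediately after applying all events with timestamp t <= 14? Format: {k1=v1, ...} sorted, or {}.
Apply events with t <= 14 (2 events):
  after event 1 (t=7: INC max by 11): {max=11}
  after event 2 (t=11: INC total by 14): {max=11, total=14}

Answer: {max=11, total=14}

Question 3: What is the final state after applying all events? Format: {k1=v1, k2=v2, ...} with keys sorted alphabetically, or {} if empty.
Answer: {count=-13, max=-12, total=46}

Derivation:
  after event 1 (t=7: INC max by 11): {max=11}
  after event 2 (t=11: INC total by 14): {max=11, total=14}
  after event 3 (t=16: SET max = -20): {max=-20, total=14}
  after event 4 (t=21: SET max = -19): {max=-19, total=14}
  after event 5 (t=26: DEL max): {total=14}
  after event 6 (t=28: DEL max): {total=14}
  after event 7 (t=32: DEC max by 10): {max=-10, total=14}
  after event 8 (t=34: DEC total by 15): {max=-10, total=-1}
  after event 9 (t=41: DEC count by 9): {count=-9, max=-10, total=-1}
  after event 10 (t=48: SET count = -13): {count=-13, max=-10, total=-1}
  after event 11 (t=49: SET total = 46): {count=-13, max=-10, total=46}
  after event 12 (t=51: SET max = -12): {count=-13, max=-12, total=46}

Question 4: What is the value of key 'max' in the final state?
Track key 'max' through all 12 events:
  event 1 (t=7: INC max by 11): max (absent) -> 11
  event 2 (t=11: INC total by 14): max unchanged
  event 3 (t=16: SET max = -20): max 11 -> -20
  event 4 (t=21: SET max = -19): max -20 -> -19
  event 5 (t=26: DEL max): max -19 -> (absent)
  event 6 (t=28: DEL max): max (absent) -> (absent)
  event 7 (t=32: DEC max by 10): max (absent) -> -10
  event 8 (t=34: DEC total by 15): max unchanged
  event 9 (t=41: DEC count by 9): max unchanged
  event 10 (t=48: SET count = -13): max unchanged
  event 11 (t=49: SET total = 46): max unchanged
  event 12 (t=51: SET max = -12): max -10 -> -12
Final: max = -12

Answer: -12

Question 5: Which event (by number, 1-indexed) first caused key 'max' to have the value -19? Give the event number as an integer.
Looking for first event where max becomes -19:
  event 1: max = 11
  event 2: max = 11
  event 3: max = -20
  event 4: max -20 -> -19  <-- first match

Answer: 4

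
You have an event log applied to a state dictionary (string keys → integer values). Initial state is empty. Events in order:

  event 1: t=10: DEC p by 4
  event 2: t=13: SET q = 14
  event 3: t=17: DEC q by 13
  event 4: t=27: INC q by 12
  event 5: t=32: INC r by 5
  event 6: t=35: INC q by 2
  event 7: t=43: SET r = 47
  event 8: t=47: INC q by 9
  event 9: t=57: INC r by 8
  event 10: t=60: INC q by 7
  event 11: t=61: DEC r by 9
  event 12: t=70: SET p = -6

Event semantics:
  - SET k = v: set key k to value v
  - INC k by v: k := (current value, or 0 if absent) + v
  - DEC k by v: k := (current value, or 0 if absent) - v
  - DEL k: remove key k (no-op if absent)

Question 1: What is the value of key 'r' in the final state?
Answer: 46

Derivation:
Track key 'r' through all 12 events:
  event 1 (t=10: DEC p by 4): r unchanged
  event 2 (t=13: SET q = 14): r unchanged
  event 3 (t=17: DEC q by 13): r unchanged
  event 4 (t=27: INC q by 12): r unchanged
  event 5 (t=32: INC r by 5): r (absent) -> 5
  event 6 (t=35: INC q by 2): r unchanged
  event 7 (t=43: SET r = 47): r 5 -> 47
  event 8 (t=47: INC q by 9): r unchanged
  event 9 (t=57: INC r by 8): r 47 -> 55
  event 10 (t=60: INC q by 7): r unchanged
  event 11 (t=61: DEC r by 9): r 55 -> 46
  event 12 (t=70: SET p = -6): r unchanged
Final: r = 46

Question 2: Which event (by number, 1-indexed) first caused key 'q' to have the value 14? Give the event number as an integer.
Answer: 2

Derivation:
Looking for first event where q becomes 14:
  event 2: q (absent) -> 14  <-- first match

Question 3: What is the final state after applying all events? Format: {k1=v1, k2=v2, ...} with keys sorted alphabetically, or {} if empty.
  after event 1 (t=10: DEC p by 4): {p=-4}
  after event 2 (t=13: SET q = 14): {p=-4, q=14}
  after event 3 (t=17: DEC q by 13): {p=-4, q=1}
  after event 4 (t=27: INC q by 12): {p=-4, q=13}
  after event 5 (t=32: INC r by 5): {p=-4, q=13, r=5}
  after event 6 (t=35: INC q by 2): {p=-4, q=15, r=5}
  after event 7 (t=43: SET r = 47): {p=-4, q=15, r=47}
  after event 8 (t=47: INC q by 9): {p=-4, q=24, r=47}
  after event 9 (t=57: INC r by 8): {p=-4, q=24, r=55}
  after event 10 (t=60: INC q by 7): {p=-4, q=31, r=55}
  after event 11 (t=61: DEC r by 9): {p=-4, q=31, r=46}
  after event 12 (t=70: SET p = -6): {p=-6, q=31, r=46}

Answer: {p=-6, q=31, r=46}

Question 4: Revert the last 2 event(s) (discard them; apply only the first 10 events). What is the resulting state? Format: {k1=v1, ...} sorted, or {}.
Answer: {p=-4, q=31, r=55}

Derivation:
Keep first 10 events (discard last 2):
  after event 1 (t=10: DEC p by 4): {p=-4}
  after event 2 (t=13: SET q = 14): {p=-4, q=14}
  after event 3 (t=17: DEC q by 13): {p=-4, q=1}
  after event 4 (t=27: INC q by 12): {p=-4, q=13}
  after event 5 (t=32: INC r by 5): {p=-4, q=13, r=5}
  after event 6 (t=35: INC q by 2): {p=-4, q=15, r=5}
  after event 7 (t=43: SET r = 47): {p=-4, q=15, r=47}
  after event 8 (t=47: INC q by 9): {p=-4, q=24, r=47}
  after event 9 (t=57: INC r by 8): {p=-4, q=24, r=55}
  after event 10 (t=60: INC q by 7): {p=-4, q=31, r=55}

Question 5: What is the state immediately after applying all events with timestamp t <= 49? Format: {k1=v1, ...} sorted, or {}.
Apply events with t <= 49 (8 events):
  after event 1 (t=10: DEC p by 4): {p=-4}
  after event 2 (t=13: SET q = 14): {p=-4, q=14}
  after event 3 (t=17: DEC q by 13): {p=-4, q=1}
  after event 4 (t=27: INC q by 12): {p=-4, q=13}
  after event 5 (t=32: INC r by 5): {p=-4, q=13, r=5}
  after event 6 (t=35: INC q by 2): {p=-4, q=15, r=5}
  after event 7 (t=43: SET r = 47): {p=-4, q=15, r=47}
  after event 8 (t=47: INC q by 9): {p=-4, q=24, r=47}

Answer: {p=-4, q=24, r=47}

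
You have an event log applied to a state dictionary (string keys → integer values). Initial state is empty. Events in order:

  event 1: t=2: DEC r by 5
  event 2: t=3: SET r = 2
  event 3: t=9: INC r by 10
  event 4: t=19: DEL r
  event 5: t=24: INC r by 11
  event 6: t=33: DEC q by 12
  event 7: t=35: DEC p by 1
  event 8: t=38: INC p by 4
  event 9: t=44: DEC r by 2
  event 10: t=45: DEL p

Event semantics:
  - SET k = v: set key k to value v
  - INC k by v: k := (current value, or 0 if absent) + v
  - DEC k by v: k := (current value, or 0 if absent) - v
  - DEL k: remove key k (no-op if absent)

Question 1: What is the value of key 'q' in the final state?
Answer: -12

Derivation:
Track key 'q' through all 10 events:
  event 1 (t=2: DEC r by 5): q unchanged
  event 2 (t=3: SET r = 2): q unchanged
  event 3 (t=9: INC r by 10): q unchanged
  event 4 (t=19: DEL r): q unchanged
  event 5 (t=24: INC r by 11): q unchanged
  event 6 (t=33: DEC q by 12): q (absent) -> -12
  event 7 (t=35: DEC p by 1): q unchanged
  event 8 (t=38: INC p by 4): q unchanged
  event 9 (t=44: DEC r by 2): q unchanged
  event 10 (t=45: DEL p): q unchanged
Final: q = -12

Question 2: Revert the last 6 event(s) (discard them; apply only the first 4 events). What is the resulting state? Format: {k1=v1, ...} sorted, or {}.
Keep first 4 events (discard last 6):
  after event 1 (t=2: DEC r by 5): {r=-5}
  after event 2 (t=3: SET r = 2): {r=2}
  after event 3 (t=9: INC r by 10): {r=12}
  after event 4 (t=19: DEL r): {}

Answer: {}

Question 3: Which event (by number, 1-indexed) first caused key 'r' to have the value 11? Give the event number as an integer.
Looking for first event where r becomes 11:
  event 1: r = -5
  event 2: r = 2
  event 3: r = 12
  event 4: r = (absent)
  event 5: r (absent) -> 11  <-- first match

Answer: 5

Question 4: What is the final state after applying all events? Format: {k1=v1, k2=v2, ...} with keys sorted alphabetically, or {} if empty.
  after event 1 (t=2: DEC r by 5): {r=-5}
  after event 2 (t=3: SET r = 2): {r=2}
  after event 3 (t=9: INC r by 10): {r=12}
  after event 4 (t=19: DEL r): {}
  after event 5 (t=24: INC r by 11): {r=11}
  after event 6 (t=33: DEC q by 12): {q=-12, r=11}
  after event 7 (t=35: DEC p by 1): {p=-1, q=-12, r=11}
  after event 8 (t=38: INC p by 4): {p=3, q=-12, r=11}
  after event 9 (t=44: DEC r by 2): {p=3, q=-12, r=9}
  after event 10 (t=45: DEL p): {q=-12, r=9}

Answer: {q=-12, r=9}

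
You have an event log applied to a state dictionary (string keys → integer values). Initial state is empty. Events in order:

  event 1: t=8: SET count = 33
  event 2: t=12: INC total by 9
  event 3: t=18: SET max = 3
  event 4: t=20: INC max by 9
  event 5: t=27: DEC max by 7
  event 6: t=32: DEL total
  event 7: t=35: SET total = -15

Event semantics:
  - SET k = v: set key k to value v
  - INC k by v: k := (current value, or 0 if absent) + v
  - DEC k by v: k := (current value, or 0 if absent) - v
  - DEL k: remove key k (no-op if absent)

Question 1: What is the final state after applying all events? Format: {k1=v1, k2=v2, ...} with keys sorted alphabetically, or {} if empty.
  after event 1 (t=8: SET count = 33): {count=33}
  after event 2 (t=12: INC total by 9): {count=33, total=9}
  after event 3 (t=18: SET max = 3): {count=33, max=3, total=9}
  after event 4 (t=20: INC max by 9): {count=33, max=12, total=9}
  after event 5 (t=27: DEC max by 7): {count=33, max=5, total=9}
  after event 6 (t=32: DEL total): {count=33, max=5}
  after event 7 (t=35: SET total = -15): {count=33, max=5, total=-15}

Answer: {count=33, max=5, total=-15}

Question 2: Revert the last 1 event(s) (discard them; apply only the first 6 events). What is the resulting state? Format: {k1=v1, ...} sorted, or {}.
Answer: {count=33, max=5}

Derivation:
Keep first 6 events (discard last 1):
  after event 1 (t=8: SET count = 33): {count=33}
  after event 2 (t=12: INC total by 9): {count=33, total=9}
  after event 3 (t=18: SET max = 3): {count=33, max=3, total=9}
  after event 4 (t=20: INC max by 9): {count=33, max=12, total=9}
  after event 5 (t=27: DEC max by 7): {count=33, max=5, total=9}
  after event 6 (t=32: DEL total): {count=33, max=5}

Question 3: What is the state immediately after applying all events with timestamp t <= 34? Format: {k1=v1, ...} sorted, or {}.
Answer: {count=33, max=5}

Derivation:
Apply events with t <= 34 (6 events):
  after event 1 (t=8: SET count = 33): {count=33}
  after event 2 (t=12: INC total by 9): {count=33, total=9}
  after event 3 (t=18: SET max = 3): {count=33, max=3, total=9}
  after event 4 (t=20: INC max by 9): {count=33, max=12, total=9}
  after event 5 (t=27: DEC max by 7): {count=33, max=5, total=9}
  after event 6 (t=32: DEL total): {count=33, max=5}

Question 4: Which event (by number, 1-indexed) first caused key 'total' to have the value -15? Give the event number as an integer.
Looking for first event where total becomes -15:
  event 2: total = 9
  event 3: total = 9
  event 4: total = 9
  event 5: total = 9
  event 6: total = (absent)
  event 7: total (absent) -> -15  <-- first match

Answer: 7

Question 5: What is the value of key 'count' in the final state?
Track key 'count' through all 7 events:
  event 1 (t=8: SET count = 33): count (absent) -> 33
  event 2 (t=12: INC total by 9): count unchanged
  event 3 (t=18: SET max = 3): count unchanged
  event 4 (t=20: INC max by 9): count unchanged
  event 5 (t=27: DEC max by 7): count unchanged
  event 6 (t=32: DEL total): count unchanged
  event 7 (t=35: SET total = -15): count unchanged
Final: count = 33

Answer: 33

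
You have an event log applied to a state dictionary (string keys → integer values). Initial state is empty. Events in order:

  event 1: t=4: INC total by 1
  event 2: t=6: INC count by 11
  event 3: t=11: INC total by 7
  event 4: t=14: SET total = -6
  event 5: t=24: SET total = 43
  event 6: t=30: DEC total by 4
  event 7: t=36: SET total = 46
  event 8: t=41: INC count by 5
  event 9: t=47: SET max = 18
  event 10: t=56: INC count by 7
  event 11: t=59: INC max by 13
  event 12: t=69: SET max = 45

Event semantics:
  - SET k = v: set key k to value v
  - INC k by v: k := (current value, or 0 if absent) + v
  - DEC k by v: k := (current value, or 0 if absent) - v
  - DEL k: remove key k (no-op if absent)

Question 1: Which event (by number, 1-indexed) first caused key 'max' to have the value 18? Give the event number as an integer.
Looking for first event where max becomes 18:
  event 9: max (absent) -> 18  <-- first match

Answer: 9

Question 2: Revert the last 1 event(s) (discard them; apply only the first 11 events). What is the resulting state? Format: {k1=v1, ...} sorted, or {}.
Keep first 11 events (discard last 1):
  after event 1 (t=4: INC total by 1): {total=1}
  after event 2 (t=6: INC count by 11): {count=11, total=1}
  after event 3 (t=11: INC total by 7): {count=11, total=8}
  after event 4 (t=14: SET total = -6): {count=11, total=-6}
  after event 5 (t=24: SET total = 43): {count=11, total=43}
  after event 6 (t=30: DEC total by 4): {count=11, total=39}
  after event 7 (t=36: SET total = 46): {count=11, total=46}
  after event 8 (t=41: INC count by 5): {count=16, total=46}
  after event 9 (t=47: SET max = 18): {count=16, max=18, total=46}
  after event 10 (t=56: INC count by 7): {count=23, max=18, total=46}
  after event 11 (t=59: INC max by 13): {count=23, max=31, total=46}

Answer: {count=23, max=31, total=46}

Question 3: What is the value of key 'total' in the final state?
Track key 'total' through all 12 events:
  event 1 (t=4: INC total by 1): total (absent) -> 1
  event 2 (t=6: INC count by 11): total unchanged
  event 3 (t=11: INC total by 7): total 1 -> 8
  event 4 (t=14: SET total = -6): total 8 -> -6
  event 5 (t=24: SET total = 43): total -6 -> 43
  event 6 (t=30: DEC total by 4): total 43 -> 39
  event 7 (t=36: SET total = 46): total 39 -> 46
  event 8 (t=41: INC count by 5): total unchanged
  event 9 (t=47: SET max = 18): total unchanged
  event 10 (t=56: INC count by 7): total unchanged
  event 11 (t=59: INC max by 13): total unchanged
  event 12 (t=69: SET max = 45): total unchanged
Final: total = 46

Answer: 46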